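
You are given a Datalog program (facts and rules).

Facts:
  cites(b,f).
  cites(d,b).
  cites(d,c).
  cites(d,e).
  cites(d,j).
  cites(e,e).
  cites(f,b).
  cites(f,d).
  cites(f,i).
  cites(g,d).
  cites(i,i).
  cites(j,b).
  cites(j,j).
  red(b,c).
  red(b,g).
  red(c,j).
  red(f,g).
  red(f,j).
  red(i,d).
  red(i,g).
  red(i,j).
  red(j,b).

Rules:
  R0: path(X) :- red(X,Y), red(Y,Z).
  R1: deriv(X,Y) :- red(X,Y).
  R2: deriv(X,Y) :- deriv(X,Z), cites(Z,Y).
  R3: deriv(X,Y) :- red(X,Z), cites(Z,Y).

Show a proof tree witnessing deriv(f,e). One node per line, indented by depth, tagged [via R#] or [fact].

deriv(f,e)  [via R2]
  deriv(f,d)  [via R3]
    red(f,g)  [fact]
    cites(g,d)  [fact]
  cites(d,e)  [fact]

round 1: derive deriv(b,c) via R1 from red(b,c)
round 1: derive deriv(b,g) via R1 from red(b,g)
round 1: derive deriv(c,j) via R1 from red(c,j)
round 1: derive deriv(f,g) via R1 from red(f,g)
round 1: derive deriv(f,j) via R1 from red(f,j)
round 1: derive deriv(i,d) via R1 from red(i,d)
round 1: derive deriv(i,g) via R1 from red(i,g)
round 1: derive deriv(i,j) via R1 from red(i,j)
round 1: derive deriv(j,b) via R1 from red(j,b)
round 1: derive deriv(b,d) via R3 from red(b,g), cites(g,d)
round 1: derive deriv(c,b) via R3 from red(c,j), cites(j,b)
round 1: derive deriv(f,b) via R3 from red(f,j), cites(j,b)
round 1: derive deriv(f,d) via R3 from red(f,g), cites(g,d)
round 1: derive deriv(i,b) via R3 from red(i,d), cites(d,b)
round 1: derive deriv(i,c) via R3 from red(i,d), cites(d,c)
round 1: derive deriv(i,e) via R3 from red(i,d), cites(d,e)
round 1: derive deriv(j,f) via R3 from red(j,b), cites(b,f)
round 2: derive deriv(b,b) via R2 from deriv(b,d), cites(d,b)
round 2: derive deriv(b,e) via R2 from deriv(b,d), cites(d,e)
round 2: derive deriv(b,j) via R2 from deriv(b,d), cites(d,j)
round 2: derive deriv(c,f) via R2 from deriv(c,b), cites(b,f)
round 2: derive deriv(f,c) via R2 from deriv(f,d), cites(d,c)
round 2: derive deriv(f,e) via R2 from deriv(f,d), cites(d,e)
round 2: derive deriv(f,f) via R2 from deriv(f,b), cites(b,f)
round 2: derive deriv(i,f) via R2 from deriv(i,b), cites(b,f)
round 2: derive deriv(j,d) via R2 from deriv(j,f), cites(f,d)
round 2: derive deriv(j,i) via R2 from deriv(j,f), cites(f,i)
round 3: derive deriv(b,f) via R2 from deriv(b,b), cites(b,f)
round 3: derive deriv(c,d) via R2 from deriv(c,f), cites(f,d)
round 3: derive deriv(c,i) via R2 from deriv(c,f), cites(f,i)
round 3: derive deriv(f,i) via R2 from deriv(f,f), cites(f,i)
round 3: derive deriv(i,i) via R2 from deriv(i,f), cites(f,i)
round 3: derive deriv(j,c) via R2 from deriv(j,d), cites(d,c)
round 3: derive deriv(j,e) via R2 from deriv(j,d), cites(d,e)
round 3: derive deriv(j,j) via R2 from deriv(j,d), cites(d,j)
round 4: derive deriv(b,i) via R2 from deriv(b,f), cites(f,i)
round 4: derive deriv(c,c) via R2 from deriv(c,d), cites(d,c)
round 4: derive deriv(c,e) via R2 from deriv(c,d), cites(d,e)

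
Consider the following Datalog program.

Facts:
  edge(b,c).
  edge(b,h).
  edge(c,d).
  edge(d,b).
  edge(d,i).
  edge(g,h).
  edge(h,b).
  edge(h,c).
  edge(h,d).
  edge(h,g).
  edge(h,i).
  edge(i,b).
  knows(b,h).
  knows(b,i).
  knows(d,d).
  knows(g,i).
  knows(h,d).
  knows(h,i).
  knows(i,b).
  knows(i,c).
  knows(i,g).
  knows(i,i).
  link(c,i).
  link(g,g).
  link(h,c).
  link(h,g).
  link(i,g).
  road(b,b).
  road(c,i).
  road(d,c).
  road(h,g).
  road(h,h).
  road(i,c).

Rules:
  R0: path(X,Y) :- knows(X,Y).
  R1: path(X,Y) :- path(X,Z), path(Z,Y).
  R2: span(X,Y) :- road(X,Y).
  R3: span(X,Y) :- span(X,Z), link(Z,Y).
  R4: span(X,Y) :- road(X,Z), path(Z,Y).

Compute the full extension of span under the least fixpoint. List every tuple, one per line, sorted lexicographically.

round 1: derive path(b,h) via R0 from knows(b,h)
round 1: derive path(b,i) via R0 from knows(b,i)
round 1: derive path(d,d) via R0 from knows(d,d)
round 1: derive path(g,i) via R0 from knows(g,i)
round 1: derive path(h,d) via R0 from knows(h,d)
round 1: derive path(h,i) via R0 from knows(h,i)
round 1: derive path(i,b) via R0 from knows(i,b)
round 1: derive path(i,c) via R0 from knows(i,c)
round 1: derive path(i,g) via R0 from knows(i,g)
round 1: derive path(i,i) via R0 from knows(i,i)
round 1: derive span(b,b) via R2 from road(b,b)
round 1: derive span(c,i) via R2 from road(c,i)
round 1: derive span(d,c) via R2 from road(d,c)
round 1: derive span(h,g) via R2 from road(h,g)
round 1: derive span(h,h) via R2 from road(h,h)
round 1: derive span(i,c) via R2 from road(i,c)
round 2: derive path(b,b) via R1 from path(b,i), path(i,b)
round 2: derive path(b,c) via R1 from path(b,i), path(i,c)
round 2: derive path(b,d) via R1 from path(b,h), path(h,d)
round 2: derive path(b,g) via R1 from path(b,i), path(i,g)
round 2: derive path(g,b) via R1 from path(g,i), path(i,b)
round 2: derive path(g,c) via R1 from path(g,i), path(i,c)
round 2: derive path(g,g) via R1 from path(g,i), path(i,g)
round 2: derive path(h,b) via R1 from path(h,i), path(i,b)
round 2: derive path(h,c) via R1 from path(h,i), path(i,c)
round 2: derive path(h,g) via R1 from path(h,i), path(i,g)
round 2: derive path(i,h) via R1 from path(i,b), path(b,h)
round 2: derive span(c,g) via R3 from span(c,i), link(i,g)
round 2: derive span(d,i) via R3 from span(d,c), link(c,i)
round 2: derive span(h,c) via R3 from span(h,h), link(h,c)
round 2: derive span(i,i) via R3 from span(i,c), link(c,i)
round 2: derive span(b,h) via R4 from road(b,b), path(b,h)
round 2: derive span(b,i) via R4 from road(b,b), path(b,i)
round 2: derive span(c,b) via R4 from road(c,i), path(i,b)
round 2: derive span(c,c) via R4 from road(c,i), path(i,c)
round 2: derive span(h,d) via R4 from road(h,h), path(h,d)
round 2: derive span(h,i) via R4 from road(h,g), path(g,i)
round 3: derive path(g,d) via R1 from path(g,b), path(b,d)
round 3: derive path(g,h) via R1 from path(g,b), path(b,h)
round 3: derive path(h,h) via R1 from path(h,b), path(b,h)
round 3: derive path(i,d) via R1 from path(i,b), path(b,d)
round 3: derive span(b,c) via R3 from span(b,h), link(h,c)
round 3: derive span(b,g) via R3 from span(b,h), link(h,g)
round 3: derive span(d,g) via R3 from span(d,i), link(i,g)
round 3: derive span(i,g) via R3 from span(i,i), link(i,g)
round 3: derive span(b,d) via R4 from road(b,b), path(b,d)
round 3: derive span(c,h) via R4 from road(c,i), path(i,h)
round 3: derive span(h,b) via R4 from road(h,g), path(g,b)
round 4: derive span(c,d) via R4 from road(c,i), path(i,d)

span(b,b)
span(b,c)
span(b,d)
span(b,g)
span(b,h)
span(b,i)
span(c,b)
span(c,c)
span(c,d)
span(c,g)
span(c,h)
span(c,i)
span(d,c)
span(d,g)
span(d,i)
span(h,b)
span(h,c)
span(h,d)
span(h,g)
span(h,h)
span(h,i)
span(i,c)
span(i,g)
span(i,i)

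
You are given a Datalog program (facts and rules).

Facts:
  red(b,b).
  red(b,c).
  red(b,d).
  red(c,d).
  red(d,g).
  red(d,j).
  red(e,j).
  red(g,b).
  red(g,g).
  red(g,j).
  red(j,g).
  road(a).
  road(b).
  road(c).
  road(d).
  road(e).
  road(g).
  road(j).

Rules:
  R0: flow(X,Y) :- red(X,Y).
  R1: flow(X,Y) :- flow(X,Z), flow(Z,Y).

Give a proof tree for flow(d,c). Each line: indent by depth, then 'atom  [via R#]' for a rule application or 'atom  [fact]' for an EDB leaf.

round 1: derive flow(b,b) via R0 from red(b,b)
round 1: derive flow(b,c) via R0 from red(b,c)
round 1: derive flow(b,d) via R0 from red(b,d)
round 1: derive flow(c,d) via R0 from red(c,d)
round 1: derive flow(d,g) via R0 from red(d,g)
round 1: derive flow(d,j) via R0 from red(d,j)
round 1: derive flow(e,j) via R0 from red(e,j)
round 1: derive flow(g,b) via R0 from red(g,b)
round 1: derive flow(g,g) via R0 from red(g,g)
round 1: derive flow(g,j) via R0 from red(g,j)
round 1: derive flow(j,g) via R0 from red(j,g)
round 2: derive flow(b,g) via R1 from flow(b,d), flow(d,g)
round 2: derive flow(b,j) via R1 from flow(b,d), flow(d,j)
round 2: derive flow(c,g) via R1 from flow(c,d), flow(d,g)
round 2: derive flow(c,j) via R1 from flow(c,d), flow(d,j)
round 2: derive flow(d,b) via R1 from flow(d,g), flow(g,b)
round 2: derive flow(e,g) via R1 from flow(e,j), flow(j,g)
round 2: derive flow(g,c) via R1 from flow(g,b), flow(b,c)
round 2: derive flow(g,d) via R1 from flow(g,b), flow(b,d)
round 2: derive flow(j,b) via R1 from flow(j,g), flow(g,b)
round 2: derive flow(j,j) via R1 from flow(j,g), flow(g,j)
round 3: derive flow(c,b) via R1 from flow(c,d), flow(d,b)
round 3: derive flow(c,c) via R1 from flow(c,g), flow(g,c)
round 3: derive flow(d,c) via R1 from flow(d,b), flow(b,c)
round 3: derive flow(d,d) via R1 from flow(d,b), flow(b,d)
round 3: derive flow(e,b) via R1 from flow(e,g), flow(g,b)
round 3: derive flow(e,c) via R1 from flow(e,g), flow(g,c)
round 3: derive flow(e,d) via R1 from flow(e,g), flow(g,d)
round 3: derive flow(j,c) via R1 from flow(j,b), flow(b,c)
round 3: derive flow(j,d) via R1 from flow(j,b), flow(b,d)

flow(d,c)  [via R1]
  flow(d,b)  [via R1]
    flow(d,g)  [via R0]
      red(d,g)  [fact]
    flow(g,b)  [via R0]
      red(g,b)  [fact]
  flow(b,c)  [via R0]
    red(b,c)  [fact]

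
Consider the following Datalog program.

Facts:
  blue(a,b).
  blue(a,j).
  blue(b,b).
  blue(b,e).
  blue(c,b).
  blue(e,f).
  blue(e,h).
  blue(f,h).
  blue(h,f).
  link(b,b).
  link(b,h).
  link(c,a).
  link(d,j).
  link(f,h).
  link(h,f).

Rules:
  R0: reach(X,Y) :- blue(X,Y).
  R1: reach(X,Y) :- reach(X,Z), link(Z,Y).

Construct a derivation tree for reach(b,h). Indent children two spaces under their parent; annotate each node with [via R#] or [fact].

round 1: derive reach(a,b) via R0 from blue(a,b)
round 1: derive reach(a,j) via R0 from blue(a,j)
round 1: derive reach(b,b) via R0 from blue(b,b)
round 1: derive reach(b,e) via R0 from blue(b,e)
round 1: derive reach(c,b) via R0 from blue(c,b)
round 1: derive reach(e,f) via R0 from blue(e,f)
round 1: derive reach(e,h) via R0 from blue(e,h)
round 1: derive reach(f,h) via R0 from blue(f,h)
round 1: derive reach(h,f) via R0 from blue(h,f)
round 2: derive reach(a,h) via R1 from reach(a,b), link(b,h)
round 2: derive reach(b,h) via R1 from reach(b,b), link(b,h)
round 2: derive reach(c,h) via R1 from reach(c,b), link(b,h)
round 2: derive reach(f,f) via R1 from reach(f,h), link(h,f)
round 2: derive reach(h,h) via R1 from reach(h,f), link(f,h)
round 3: derive reach(a,f) via R1 from reach(a,h), link(h,f)
round 3: derive reach(b,f) via R1 from reach(b,h), link(h,f)
round 3: derive reach(c,f) via R1 from reach(c,h), link(h,f)

reach(b,h)  [via R1]
  reach(b,b)  [via R0]
    blue(b,b)  [fact]
  link(b,h)  [fact]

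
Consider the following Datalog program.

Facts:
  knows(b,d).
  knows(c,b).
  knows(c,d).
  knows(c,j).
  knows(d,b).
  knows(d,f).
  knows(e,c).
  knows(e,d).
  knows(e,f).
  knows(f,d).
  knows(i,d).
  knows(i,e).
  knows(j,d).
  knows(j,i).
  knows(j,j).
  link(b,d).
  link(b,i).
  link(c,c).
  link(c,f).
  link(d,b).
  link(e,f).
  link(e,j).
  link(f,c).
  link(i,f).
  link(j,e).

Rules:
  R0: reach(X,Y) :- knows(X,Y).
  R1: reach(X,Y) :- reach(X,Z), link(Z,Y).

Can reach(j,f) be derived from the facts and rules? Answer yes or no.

yes

round 1: derive reach(b,d) via R0 from knows(b,d)
round 1: derive reach(c,b) via R0 from knows(c,b)
round 1: derive reach(c,d) via R0 from knows(c,d)
round 1: derive reach(c,j) via R0 from knows(c,j)
round 1: derive reach(d,b) via R0 from knows(d,b)
round 1: derive reach(d,f) via R0 from knows(d,f)
round 1: derive reach(e,c) via R0 from knows(e,c)
round 1: derive reach(e,d) via R0 from knows(e,d)
round 1: derive reach(e,f) via R0 from knows(e,f)
round 1: derive reach(f,d) via R0 from knows(f,d)
round 1: derive reach(i,d) via R0 from knows(i,d)
round 1: derive reach(i,e) via R0 from knows(i,e)
round 1: derive reach(j,d) via R0 from knows(j,d)
round 1: derive reach(j,i) via R0 from knows(j,i)
round 1: derive reach(j,j) via R0 from knows(j,j)
round 2: derive reach(b,b) via R1 from reach(b,d), link(d,b)
round 2: derive reach(c,e) via R1 from reach(c,j), link(j,e)
round 2: derive reach(c,i) via R1 from reach(c,b), link(b,i)
round 2: derive reach(d,c) via R1 from reach(d,f), link(f,c)
round 2: derive reach(d,d) via R1 from reach(d,b), link(b,d)
round 2: derive reach(d,i) via R1 from reach(d,b), link(b,i)
round 2: derive reach(e,b) via R1 from reach(e,d), link(d,b)
round 2: derive reach(f,b) via R1 from reach(f,d), link(d,b)
round 2: derive reach(i,b) via R1 from reach(i,d), link(d,b)
round 2: derive reach(i,f) via R1 from reach(i,e), link(e,f)
round 2: derive reach(i,j) via R1 from reach(i,e), link(e,j)
round 2: derive reach(j,b) via R1 from reach(j,d), link(d,b)
round 2: derive reach(j,e) via R1 from reach(j,j), link(j,e)
round 2: derive reach(j,f) via R1 from reach(j,i), link(i,f)
round 3: derive reach(b,i) via R1 from reach(b,b), link(b,i)
round 3: derive reach(c,f) via R1 from reach(c,e), link(e,f)
round 3: derive reach(e,i) via R1 from reach(e,b), link(b,i)
round 3: derive reach(f,i) via R1 from reach(f,b), link(b,i)
round 3: derive reach(i,c) via R1 from reach(i,f), link(f,c)
round 3: derive reach(i,i) via R1 from reach(i,b), link(b,i)
round 3: derive reach(j,c) via R1 from reach(j,f), link(f,c)
round 4: derive reach(b,f) via R1 from reach(b,i), link(i,f)
round 4: derive reach(c,c) via R1 from reach(c,f), link(f,c)
round 4: derive reach(f,f) via R1 from reach(f,i), link(i,f)
round 5: derive reach(b,c) via R1 from reach(b,f), link(f,c)
round 5: derive reach(f,c) via R1 from reach(f,f), link(f,c)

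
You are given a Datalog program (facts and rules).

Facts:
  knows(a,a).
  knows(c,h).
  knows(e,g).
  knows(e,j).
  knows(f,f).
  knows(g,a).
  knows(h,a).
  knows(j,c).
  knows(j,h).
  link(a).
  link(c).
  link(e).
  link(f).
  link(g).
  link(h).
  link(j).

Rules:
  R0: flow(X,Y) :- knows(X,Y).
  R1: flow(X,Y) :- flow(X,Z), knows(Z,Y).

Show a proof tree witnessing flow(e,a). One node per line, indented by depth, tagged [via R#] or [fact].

flow(e,a)  [via R1]
  flow(e,g)  [via R0]
    knows(e,g)  [fact]
  knows(g,a)  [fact]

round 1: derive flow(a,a) via R0 from knows(a,a)
round 1: derive flow(c,h) via R0 from knows(c,h)
round 1: derive flow(e,g) via R0 from knows(e,g)
round 1: derive flow(e,j) via R0 from knows(e,j)
round 1: derive flow(f,f) via R0 from knows(f,f)
round 1: derive flow(g,a) via R0 from knows(g,a)
round 1: derive flow(h,a) via R0 from knows(h,a)
round 1: derive flow(j,c) via R0 from knows(j,c)
round 1: derive flow(j,h) via R0 from knows(j,h)
round 2: derive flow(c,a) via R1 from flow(c,h), knows(h,a)
round 2: derive flow(e,a) via R1 from flow(e,g), knows(g,a)
round 2: derive flow(e,c) via R1 from flow(e,j), knows(j,c)
round 2: derive flow(e,h) via R1 from flow(e,j), knows(j,h)
round 2: derive flow(j,a) via R1 from flow(j,h), knows(h,a)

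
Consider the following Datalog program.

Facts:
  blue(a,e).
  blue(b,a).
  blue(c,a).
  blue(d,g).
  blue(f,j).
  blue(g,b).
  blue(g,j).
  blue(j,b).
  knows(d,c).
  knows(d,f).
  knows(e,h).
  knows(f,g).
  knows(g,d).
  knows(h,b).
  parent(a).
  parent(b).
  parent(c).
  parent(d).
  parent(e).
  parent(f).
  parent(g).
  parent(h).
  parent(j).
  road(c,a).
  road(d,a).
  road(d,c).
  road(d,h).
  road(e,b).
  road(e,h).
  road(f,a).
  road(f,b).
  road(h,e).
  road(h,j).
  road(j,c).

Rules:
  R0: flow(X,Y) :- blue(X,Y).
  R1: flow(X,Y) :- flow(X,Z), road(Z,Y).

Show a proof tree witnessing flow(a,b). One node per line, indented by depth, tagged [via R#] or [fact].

flow(a,b)  [via R1]
  flow(a,e)  [via R0]
    blue(a,e)  [fact]
  road(e,b)  [fact]

round 1: derive flow(a,e) via R0 from blue(a,e)
round 1: derive flow(b,a) via R0 from blue(b,a)
round 1: derive flow(c,a) via R0 from blue(c,a)
round 1: derive flow(d,g) via R0 from blue(d,g)
round 1: derive flow(f,j) via R0 from blue(f,j)
round 1: derive flow(g,b) via R0 from blue(g,b)
round 1: derive flow(g,j) via R0 from blue(g,j)
round 1: derive flow(j,b) via R0 from blue(j,b)
round 2: derive flow(a,b) via R1 from flow(a,e), road(e,b)
round 2: derive flow(a,h) via R1 from flow(a,e), road(e,h)
round 2: derive flow(f,c) via R1 from flow(f,j), road(j,c)
round 2: derive flow(g,c) via R1 from flow(g,j), road(j,c)
round 3: derive flow(a,j) via R1 from flow(a,h), road(h,j)
round 3: derive flow(f,a) via R1 from flow(f,c), road(c,a)
round 3: derive flow(g,a) via R1 from flow(g,c), road(c,a)
round 4: derive flow(a,c) via R1 from flow(a,j), road(j,c)
round 5: derive flow(a,a) via R1 from flow(a,c), road(c,a)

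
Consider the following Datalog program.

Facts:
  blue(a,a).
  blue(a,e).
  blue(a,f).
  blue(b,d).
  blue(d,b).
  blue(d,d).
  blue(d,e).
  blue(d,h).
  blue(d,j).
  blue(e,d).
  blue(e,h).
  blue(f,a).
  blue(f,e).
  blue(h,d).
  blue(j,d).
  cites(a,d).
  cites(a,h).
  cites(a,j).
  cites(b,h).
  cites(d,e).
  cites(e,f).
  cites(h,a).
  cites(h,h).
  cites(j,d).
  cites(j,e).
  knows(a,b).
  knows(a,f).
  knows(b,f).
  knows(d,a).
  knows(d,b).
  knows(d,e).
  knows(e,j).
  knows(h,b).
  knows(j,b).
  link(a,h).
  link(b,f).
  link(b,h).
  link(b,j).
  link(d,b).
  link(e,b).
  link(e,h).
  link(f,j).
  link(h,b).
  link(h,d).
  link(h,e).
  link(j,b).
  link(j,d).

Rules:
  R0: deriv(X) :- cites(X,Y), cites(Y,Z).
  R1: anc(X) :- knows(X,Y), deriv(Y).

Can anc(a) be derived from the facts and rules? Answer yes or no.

yes

round 1: derive deriv(a) via R0 from cites(a,d), cites(d,e)
round 1: derive deriv(b) via R0 from cites(b,h), cites(h,a)
round 1: derive deriv(d) via R0 from cites(d,e), cites(e,f)
round 1: derive deriv(h) via R0 from cites(h,a), cites(a,d)
round 1: derive deriv(j) via R0 from cites(j,d), cites(d,e)
round 2: derive anc(a) via R1 from knows(a,b), deriv(b)
round 2: derive anc(d) via R1 from knows(d,a), deriv(a)
round 2: derive anc(e) via R1 from knows(e,j), deriv(j)
round 2: derive anc(h) via R1 from knows(h,b), deriv(b)
round 2: derive anc(j) via R1 from knows(j,b), deriv(b)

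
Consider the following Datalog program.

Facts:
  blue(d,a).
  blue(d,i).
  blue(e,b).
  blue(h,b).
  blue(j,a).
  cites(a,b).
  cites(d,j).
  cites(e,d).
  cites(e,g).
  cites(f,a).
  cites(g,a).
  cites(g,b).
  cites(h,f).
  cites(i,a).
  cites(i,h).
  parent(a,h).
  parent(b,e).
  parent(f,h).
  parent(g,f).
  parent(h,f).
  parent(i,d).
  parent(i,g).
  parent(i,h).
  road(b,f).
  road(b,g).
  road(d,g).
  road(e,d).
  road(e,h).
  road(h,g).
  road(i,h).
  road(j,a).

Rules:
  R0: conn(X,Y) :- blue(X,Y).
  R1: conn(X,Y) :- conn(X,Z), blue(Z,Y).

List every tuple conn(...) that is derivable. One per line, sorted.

round 1: derive conn(d,a) via R0 from blue(d,a)
round 1: derive conn(d,i) via R0 from blue(d,i)
round 1: derive conn(e,b) via R0 from blue(e,b)
round 1: derive conn(h,b) via R0 from blue(h,b)
round 1: derive conn(j,a) via R0 from blue(j,a)

conn(d,a)
conn(d,i)
conn(e,b)
conn(h,b)
conn(j,a)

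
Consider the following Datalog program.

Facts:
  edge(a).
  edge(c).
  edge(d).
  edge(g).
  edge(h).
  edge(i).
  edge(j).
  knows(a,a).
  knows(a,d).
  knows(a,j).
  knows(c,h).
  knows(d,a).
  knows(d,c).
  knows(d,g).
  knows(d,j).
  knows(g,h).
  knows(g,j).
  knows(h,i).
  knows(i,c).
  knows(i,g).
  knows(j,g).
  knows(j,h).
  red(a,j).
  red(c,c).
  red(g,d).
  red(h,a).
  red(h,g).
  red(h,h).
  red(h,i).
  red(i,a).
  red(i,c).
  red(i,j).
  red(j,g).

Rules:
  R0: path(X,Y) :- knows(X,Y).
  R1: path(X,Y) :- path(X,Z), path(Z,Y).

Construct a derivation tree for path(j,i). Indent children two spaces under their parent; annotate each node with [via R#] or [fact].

round 1: derive path(a,a) via R0 from knows(a,a)
round 1: derive path(a,d) via R0 from knows(a,d)
round 1: derive path(a,j) via R0 from knows(a,j)
round 1: derive path(c,h) via R0 from knows(c,h)
round 1: derive path(d,a) via R0 from knows(d,a)
round 1: derive path(d,c) via R0 from knows(d,c)
round 1: derive path(d,g) via R0 from knows(d,g)
round 1: derive path(d,j) via R0 from knows(d,j)
round 1: derive path(g,h) via R0 from knows(g,h)
round 1: derive path(g,j) via R0 from knows(g,j)
round 1: derive path(h,i) via R0 from knows(h,i)
round 1: derive path(i,c) via R0 from knows(i,c)
round 1: derive path(i,g) via R0 from knows(i,g)
round 1: derive path(j,g) via R0 from knows(j,g)
round 1: derive path(j,h) via R0 from knows(j,h)
round 2: derive path(a,c) via R1 from path(a,d), path(d,c)
round 2: derive path(a,g) via R1 from path(a,d), path(d,g)
round 2: derive path(a,h) via R1 from path(a,j), path(j,h)
round 2: derive path(c,i) via R1 from path(c,h), path(h,i)
round 2: derive path(d,d) via R1 from path(d,a), path(a,d)
round 2: derive path(d,h) via R1 from path(d,c), path(c,h)
round 2: derive path(g,g) via R1 from path(g,j), path(j,g)
round 2: derive path(g,i) via R1 from path(g,h), path(h,i)
round 2: derive path(h,c) via R1 from path(h,i), path(i,c)
round 2: derive path(h,g) via R1 from path(h,i), path(i,g)
round 2: derive path(i,h) via R1 from path(i,c), path(c,h)
round 2: derive path(i,j) via R1 from path(i,g), path(g,j)
round 2: derive path(j,i) via R1 from path(j,h), path(h,i)
round 2: derive path(j,j) via R1 from path(j,g), path(g,j)
round 3: derive path(a,i) via R1 from path(a,c), path(c,i)
round 3: derive path(c,c) via R1 from path(c,h), path(h,c)
round 3: derive path(c,g) via R1 from path(c,h), path(h,g)
round 3: derive path(c,j) via R1 from path(c,i), path(i,j)
round 3: derive path(d,i) via R1 from path(d,c), path(c,i)
round 3: derive path(g,c) via R1 from path(g,h), path(h,c)
round 3: derive path(h,h) via R1 from path(h,c), path(c,h)
round 3: derive path(h,j) via R1 from path(h,g), path(g,j)
round 3: derive path(i,i) via R1 from path(i,c), path(c,i)
round 3: derive path(j,c) via R1 from path(j,h), path(h,c)

path(j,i)  [via R1]
  path(j,h)  [via R0]
    knows(j,h)  [fact]
  path(h,i)  [via R0]
    knows(h,i)  [fact]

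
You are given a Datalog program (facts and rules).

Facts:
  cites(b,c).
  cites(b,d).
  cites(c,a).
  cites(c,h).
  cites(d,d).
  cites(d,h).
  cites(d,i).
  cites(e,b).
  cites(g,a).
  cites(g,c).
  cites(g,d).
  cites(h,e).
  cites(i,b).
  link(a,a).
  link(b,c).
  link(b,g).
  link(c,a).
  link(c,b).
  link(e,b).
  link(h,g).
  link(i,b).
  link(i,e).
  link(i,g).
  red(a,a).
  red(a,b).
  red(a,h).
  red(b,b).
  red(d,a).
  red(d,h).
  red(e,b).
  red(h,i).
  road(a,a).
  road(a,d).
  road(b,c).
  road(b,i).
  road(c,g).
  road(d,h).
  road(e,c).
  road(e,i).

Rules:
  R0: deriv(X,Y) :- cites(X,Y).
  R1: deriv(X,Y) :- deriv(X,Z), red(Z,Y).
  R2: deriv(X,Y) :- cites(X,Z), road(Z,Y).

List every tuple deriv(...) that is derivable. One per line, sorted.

round 1: derive deriv(b,c) via R0 from cites(b,c)
round 1: derive deriv(b,d) via R0 from cites(b,d)
round 1: derive deriv(c,a) via R0 from cites(c,a)
round 1: derive deriv(c,h) via R0 from cites(c,h)
round 1: derive deriv(d,d) via R0 from cites(d,d)
round 1: derive deriv(d,h) via R0 from cites(d,h)
round 1: derive deriv(d,i) via R0 from cites(d,i)
round 1: derive deriv(e,b) via R0 from cites(e,b)
round 1: derive deriv(g,a) via R0 from cites(g,a)
round 1: derive deriv(g,c) via R0 from cites(g,c)
round 1: derive deriv(g,d) via R0 from cites(g,d)
round 1: derive deriv(h,e) via R0 from cites(h,e)
round 1: derive deriv(i,b) via R0 from cites(i,b)
round 1: derive deriv(b,g) via R2 from cites(b,c), road(c,g)
round 1: derive deriv(b,h) via R2 from cites(b,d), road(d,h)
round 1: derive deriv(c,d) via R2 from cites(c,a), road(a,d)
round 1: derive deriv(e,c) via R2 from cites(e,b), road(b,c)
round 1: derive deriv(e,i) via R2 from cites(e,b), road(b,i)
round 1: derive deriv(g,g) via R2 from cites(g,c), road(c,g)
round 1: derive deriv(g,h) via R2 from cites(g,d), road(d,h)
round 1: derive deriv(h,c) via R2 from cites(h,e), road(e,c)
round 1: derive deriv(h,i) via R2 from cites(h,e), road(e,i)
round 1: derive deriv(i,c) via R2 from cites(i,b), road(b,c)
round 1: derive deriv(i,i) via R2 from cites(i,b), road(b,i)
round 2: derive deriv(b,a) via R1 from deriv(b,d), red(d,a)
round 2: derive deriv(b,i) via R1 from deriv(b,h), red(h,i)
round 2: derive deriv(c,b) via R1 from deriv(c,a), red(a,b)
round 2: derive deriv(c,i) via R1 from deriv(c,h), red(h,i)
round 2: derive deriv(d,a) via R1 from deriv(d,d), red(d,a)
round 2: derive deriv(g,b) via R1 from deriv(g,a), red(a,b)
round 2: derive deriv(g,i) via R1 from deriv(g,h), red(h,i)
round 2: derive deriv(h,b) via R1 from deriv(h,e), red(e,b)
round 3: derive deriv(b,b) via R1 from deriv(b,a), red(a,b)
round 3: derive deriv(d,b) via R1 from deriv(d,a), red(a,b)

deriv(b,a)
deriv(b,b)
deriv(b,c)
deriv(b,d)
deriv(b,g)
deriv(b,h)
deriv(b,i)
deriv(c,a)
deriv(c,b)
deriv(c,d)
deriv(c,h)
deriv(c,i)
deriv(d,a)
deriv(d,b)
deriv(d,d)
deriv(d,h)
deriv(d,i)
deriv(e,b)
deriv(e,c)
deriv(e,i)
deriv(g,a)
deriv(g,b)
deriv(g,c)
deriv(g,d)
deriv(g,g)
deriv(g,h)
deriv(g,i)
deriv(h,b)
deriv(h,c)
deriv(h,e)
deriv(h,i)
deriv(i,b)
deriv(i,c)
deriv(i,i)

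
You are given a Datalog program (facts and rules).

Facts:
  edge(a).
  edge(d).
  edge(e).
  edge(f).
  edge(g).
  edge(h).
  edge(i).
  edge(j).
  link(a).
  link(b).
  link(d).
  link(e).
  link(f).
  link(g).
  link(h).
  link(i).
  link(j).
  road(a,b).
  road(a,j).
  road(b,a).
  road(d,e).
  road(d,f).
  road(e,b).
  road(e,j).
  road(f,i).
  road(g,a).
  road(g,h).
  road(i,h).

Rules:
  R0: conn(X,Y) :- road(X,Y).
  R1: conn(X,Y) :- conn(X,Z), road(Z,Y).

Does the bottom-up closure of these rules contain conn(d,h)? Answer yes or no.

round 1: derive conn(a,b) via R0 from road(a,b)
round 1: derive conn(a,j) via R0 from road(a,j)
round 1: derive conn(b,a) via R0 from road(b,a)
round 1: derive conn(d,e) via R0 from road(d,e)
round 1: derive conn(d,f) via R0 from road(d,f)
round 1: derive conn(e,b) via R0 from road(e,b)
round 1: derive conn(e,j) via R0 from road(e,j)
round 1: derive conn(f,i) via R0 from road(f,i)
round 1: derive conn(g,a) via R0 from road(g,a)
round 1: derive conn(g,h) via R0 from road(g,h)
round 1: derive conn(i,h) via R0 from road(i,h)
round 2: derive conn(a,a) via R1 from conn(a,b), road(b,a)
round 2: derive conn(b,b) via R1 from conn(b,a), road(a,b)
round 2: derive conn(b,j) via R1 from conn(b,a), road(a,j)
round 2: derive conn(d,b) via R1 from conn(d,e), road(e,b)
round 2: derive conn(d,i) via R1 from conn(d,f), road(f,i)
round 2: derive conn(d,j) via R1 from conn(d,e), road(e,j)
round 2: derive conn(e,a) via R1 from conn(e,b), road(b,a)
round 2: derive conn(f,h) via R1 from conn(f,i), road(i,h)
round 2: derive conn(g,b) via R1 from conn(g,a), road(a,b)
round 2: derive conn(g,j) via R1 from conn(g,a), road(a,j)
round 3: derive conn(d,a) via R1 from conn(d,b), road(b,a)
round 3: derive conn(d,h) via R1 from conn(d,i), road(i,h)

yes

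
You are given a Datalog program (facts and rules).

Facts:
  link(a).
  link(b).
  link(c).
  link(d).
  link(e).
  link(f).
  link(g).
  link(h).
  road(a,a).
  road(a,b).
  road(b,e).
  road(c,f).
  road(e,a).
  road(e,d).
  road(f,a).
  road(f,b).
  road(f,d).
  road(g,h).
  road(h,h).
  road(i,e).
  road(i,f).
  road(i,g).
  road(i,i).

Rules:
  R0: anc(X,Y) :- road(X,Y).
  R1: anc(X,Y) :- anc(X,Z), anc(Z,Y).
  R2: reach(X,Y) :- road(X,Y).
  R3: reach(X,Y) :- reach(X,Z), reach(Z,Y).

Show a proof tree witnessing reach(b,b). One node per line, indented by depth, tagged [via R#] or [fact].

reach(b,b)  [via R3]
  reach(b,a)  [via R3]
    reach(b,e)  [via R2]
      road(b,e)  [fact]
    reach(e,a)  [via R2]
      road(e,a)  [fact]
  reach(a,b)  [via R2]
    road(a,b)  [fact]

round 1: derive reach(a,a) via R2 from road(a,a)
round 1: derive reach(a,b) via R2 from road(a,b)
round 1: derive reach(b,e) via R2 from road(b,e)
round 1: derive reach(c,f) via R2 from road(c,f)
round 1: derive reach(e,a) via R2 from road(e,a)
round 1: derive reach(e,d) via R2 from road(e,d)
round 1: derive reach(f,a) via R2 from road(f,a)
round 1: derive reach(f,b) via R2 from road(f,b)
round 1: derive reach(f,d) via R2 from road(f,d)
round 1: derive reach(g,h) via R2 from road(g,h)
round 1: derive reach(h,h) via R2 from road(h,h)
round 1: derive reach(i,e) via R2 from road(i,e)
round 1: derive reach(i,f) via R2 from road(i,f)
round 1: derive reach(i,g) via R2 from road(i,g)
round 1: derive reach(i,i) via R2 from road(i,i)
round 2: derive reach(a,e) via R3 from reach(a,b), reach(b,e)
round 2: derive reach(b,a) via R3 from reach(b,e), reach(e,a)
round 2: derive reach(b,d) via R3 from reach(b,e), reach(e,d)
round 2: derive reach(c,a) via R3 from reach(c,f), reach(f,a)
round 2: derive reach(c,b) via R3 from reach(c,f), reach(f,b)
round 2: derive reach(c,d) via R3 from reach(c,f), reach(f,d)
round 2: derive reach(e,b) via R3 from reach(e,a), reach(a,b)
round 2: derive reach(f,e) via R3 from reach(f,b), reach(b,e)
round 2: derive reach(i,a) via R3 from reach(i,e), reach(e,a)
round 2: derive reach(i,b) via R3 from reach(i,f), reach(f,b)
round 2: derive reach(i,d) via R3 from reach(i,e), reach(e,d)
round 2: derive reach(i,h) via R3 from reach(i,g), reach(g,h)
round 3: derive reach(a,d) via R3 from reach(a,b), reach(b,d)
round 3: derive reach(b,b) via R3 from reach(b,a), reach(a,b)
round 3: derive reach(c,e) via R3 from reach(c,a), reach(a,e)
round 3: derive reach(e,e) via R3 from reach(e,a), reach(a,e)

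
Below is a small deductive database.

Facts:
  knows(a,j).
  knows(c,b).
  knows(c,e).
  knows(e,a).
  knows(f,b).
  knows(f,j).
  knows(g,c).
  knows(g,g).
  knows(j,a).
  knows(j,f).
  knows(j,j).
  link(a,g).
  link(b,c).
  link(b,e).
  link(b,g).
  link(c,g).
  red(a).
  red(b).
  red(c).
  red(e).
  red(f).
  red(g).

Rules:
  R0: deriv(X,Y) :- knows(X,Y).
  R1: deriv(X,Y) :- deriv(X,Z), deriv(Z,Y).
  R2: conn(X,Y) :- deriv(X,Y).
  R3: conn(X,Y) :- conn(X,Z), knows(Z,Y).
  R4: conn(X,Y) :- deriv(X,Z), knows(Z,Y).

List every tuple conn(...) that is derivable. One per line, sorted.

round 1: derive deriv(a,j) via R0 from knows(a,j)
round 1: derive deriv(c,b) via R0 from knows(c,b)
round 1: derive deriv(c,e) via R0 from knows(c,e)
round 1: derive deriv(e,a) via R0 from knows(e,a)
round 1: derive deriv(f,b) via R0 from knows(f,b)
round 1: derive deriv(f,j) via R0 from knows(f,j)
round 1: derive deriv(g,c) via R0 from knows(g,c)
round 1: derive deriv(g,g) via R0 from knows(g,g)
round 1: derive deriv(j,a) via R0 from knows(j,a)
round 1: derive deriv(j,f) via R0 from knows(j,f)
round 1: derive deriv(j,j) via R0 from knows(j,j)
round 2: derive deriv(a,a) via R1 from deriv(a,j), deriv(j,a)
round 2: derive deriv(a,f) via R1 from deriv(a,j), deriv(j,f)
round 2: derive deriv(c,a) via R1 from deriv(c,e), deriv(e,a)
round 2: derive deriv(e,j) via R1 from deriv(e,a), deriv(a,j)
round 2: derive deriv(f,a) via R1 from deriv(f,j), deriv(j,a)
round 2: derive deriv(f,f) via R1 from deriv(f,j), deriv(j,f)
round 2: derive deriv(g,b) via R1 from deriv(g,c), deriv(c,b)
round 2: derive deriv(g,e) via R1 from deriv(g,c), deriv(c,e)
round 2: derive deriv(j,b) via R1 from deriv(j,f), deriv(f,b)
round 2: derive conn(a,j) via R2 from deriv(a,j)
round 2: derive conn(c,b) via R2 from deriv(c,b)
round 2: derive conn(c,e) via R2 from deriv(c,e)
round 2: derive conn(e,a) via R2 from deriv(e,a)
round 2: derive conn(f,b) via R2 from deriv(f,b)
round 2: derive conn(f,j) via R2 from deriv(f,j)
round 2: derive conn(g,c) via R2 from deriv(g,c)
round 2: derive conn(g,g) via R2 from deriv(g,g)
round 2: derive conn(j,a) via R2 from deriv(j,a)
round 2: derive conn(j,f) via R2 from deriv(j,f)
round 2: derive conn(j,j) via R2 from deriv(j,j)
round 2: derive conn(a,a) via R4 from deriv(a,j), knows(j,a)
round 2: derive conn(a,f) via R4 from deriv(a,j), knows(j,f)
round 2: derive conn(c,a) via R4 from deriv(c,e), knows(e,a)
round 2: derive conn(e,j) via R4 from deriv(e,a), knows(a,j)
round 2: derive conn(f,a) via R4 from deriv(f,j), knows(j,a)
round 2: derive conn(f,f) via R4 from deriv(f,j), knows(j,f)
round 2: derive conn(g,b) via R4 from deriv(g,c), knows(c,b)
round 2: derive conn(g,e) via R4 from deriv(g,c), knows(c,e)
round 2: derive conn(j,b) via R4 from deriv(j,f), knows(f,b)
round 3: derive deriv(a,b) via R1 from deriv(a,f), deriv(f,b)
round 3: derive deriv(c,f) via R1 from deriv(c,a), deriv(a,f)
round 3: derive deriv(c,j) via R1 from deriv(c,a), deriv(a,j)
round 3: derive deriv(e,b) via R1 from deriv(e,j), deriv(j,b)
round 3: derive deriv(e,f) via R1 from deriv(e,a), deriv(a,f)
round 3: derive deriv(g,a) via R1 from deriv(g,c), deriv(c,a)
round 3: derive deriv(g,j) via R1 from deriv(g,e), deriv(e,j)
round 3: derive conn(a,b) via R3 from conn(a,f), knows(f,b)
round 3: derive conn(c,j) via R3 from conn(c,a), knows(a,j)
round 3: derive conn(e,f) via R3 from conn(e,j), knows(j,f)
round 3: derive conn(g,a) via R3 from conn(g,e), knows(e,a)
round 4: derive deriv(g,f) via R1 from deriv(g,a), deriv(a,f)
round 4: derive conn(c,f) via R2 from deriv(c,f)
round 4: derive conn(e,b) via R2 from deriv(e,b)
round 4: derive conn(g,j) via R2 from deriv(g,j)
round 4: derive conn(g,f) via R4 from deriv(g,j), knows(j,f)

conn(a,a)
conn(a,b)
conn(a,f)
conn(a,j)
conn(c,a)
conn(c,b)
conn(c,e)
conn(c,f)
conn(c,j)
conn(e,a)
conn(e,b)
conn(e,f)
conn(e,j)
conn(f,a)
conn(f,b)
conn(f,f)
conn(f,j)
conn(g,a)
conn(g,b)
conn(g,c)
conn(g,e)
conn(g,f)
conn(g,g)
conn(g,j)
conn(j,a)
conn(j,b)
conn(j,f)
conn(j,j)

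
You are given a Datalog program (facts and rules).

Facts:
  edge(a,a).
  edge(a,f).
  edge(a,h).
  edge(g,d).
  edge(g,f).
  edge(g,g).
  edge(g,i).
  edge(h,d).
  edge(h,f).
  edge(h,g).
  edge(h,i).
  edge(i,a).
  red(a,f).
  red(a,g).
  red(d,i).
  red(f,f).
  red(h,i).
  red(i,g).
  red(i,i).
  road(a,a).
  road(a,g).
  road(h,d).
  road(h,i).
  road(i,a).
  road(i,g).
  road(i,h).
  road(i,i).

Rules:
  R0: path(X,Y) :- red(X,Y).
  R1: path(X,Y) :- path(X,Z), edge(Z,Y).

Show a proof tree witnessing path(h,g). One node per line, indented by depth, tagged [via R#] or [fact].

path(h,g)  [via R1]
  path(h,h)  [via R1]
    path(h,a)  [via R1]
      path(h,i)  [via R0]
        red(h,i)  [fact]
      edge(i,a)  [fact]
    edge(a,h)  [fact]
  edge(h,g)  [fact]

round 1: derive path(a,f) via R0 from red(a,f)
round 1: derive path(a,g) via R0 from red(a,g)
round 1: derive path(d,i) via R0 from red(d,i)
round 1: derive path(f,f) via R0 from red(f,f)
round 1: derive path(h,i) via R0 from red(h,i)
round 1: derive path(i,g) via R0 from red(i,g)
round 1: derive path(i,i) via R0 from red(i,i)
round 2: derive path(a,d) via R1 from path(a,g), edge(g,d)
round 2: derive path(a,i) via R1 from path(a,g), edge(g,i)
round 2: derive path(d,a) via R1 from path(d,i), edge(i,a)
round 2: derive path(h,a) via R1 from path(h,i), edge(i,a)
round 2: derive path(i,a) via R1 from path(i,i), edge(i,a)
round 2: derive path(i,d) via R1 from path(i,g), edge(g,d)
round 2: derive path(i,f) via R1 from path(i,g), edge(g,f)
round 3: derive path(a,a) via R1 from path(a,i), edge(i,a)
round 3: derive path(d,f) via R1 from path(d,a), edge(a,f)
round 3: derive path(d,h) via R1 from path(d,a), edge(a,h)
round 3: derive path(h,f) via R1 from path(h,a), edge(a,f)
round 3: derive path(h,h) via R1 from path(h,a), edge(a,h)
round 3: derive path(i,h) via R1 from path(i,a), edge(a,h)
round 4: derive path(a,h) via R1 from path(a,a), edge(a,h)
round 4: derive path(d,d) via R1 from path(d,h), edge(h,d)
round 4: derive path(d,g) via R1 from path(d,h), edge(h,g)
round 4: derive path(h,d) via R1 from path(h,h), edge(h,d)
round 4: derive path(h,g) via R1 from path(h,h), edge(h,g)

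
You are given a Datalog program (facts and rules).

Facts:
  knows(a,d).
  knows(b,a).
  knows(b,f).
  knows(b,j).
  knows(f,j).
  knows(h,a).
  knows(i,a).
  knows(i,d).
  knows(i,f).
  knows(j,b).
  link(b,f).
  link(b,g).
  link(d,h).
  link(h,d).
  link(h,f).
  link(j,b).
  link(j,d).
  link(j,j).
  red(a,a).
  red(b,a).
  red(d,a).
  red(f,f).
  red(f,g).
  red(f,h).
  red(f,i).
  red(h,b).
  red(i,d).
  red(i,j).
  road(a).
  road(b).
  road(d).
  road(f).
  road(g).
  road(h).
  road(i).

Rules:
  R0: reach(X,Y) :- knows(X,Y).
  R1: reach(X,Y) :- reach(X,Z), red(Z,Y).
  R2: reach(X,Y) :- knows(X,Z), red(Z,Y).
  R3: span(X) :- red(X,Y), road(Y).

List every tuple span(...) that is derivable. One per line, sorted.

span(a)
span(b)
span(d)
span(f)
span(h)
span(i)

round 1: derive span(a) via R3 from red(a,a), road(a)
round 1: derive span(b) via R3 from red(b,a), road(a)
round 1: derive span(d) via R3 from red(d,a), road(a)
round 1: derive span(f) via R3 from red(f,f), road(f)
round 1: derive span(h) via R3 from red(h,b), road(b)
round 1: derive span(i) via R3 from red(i,d), road(d)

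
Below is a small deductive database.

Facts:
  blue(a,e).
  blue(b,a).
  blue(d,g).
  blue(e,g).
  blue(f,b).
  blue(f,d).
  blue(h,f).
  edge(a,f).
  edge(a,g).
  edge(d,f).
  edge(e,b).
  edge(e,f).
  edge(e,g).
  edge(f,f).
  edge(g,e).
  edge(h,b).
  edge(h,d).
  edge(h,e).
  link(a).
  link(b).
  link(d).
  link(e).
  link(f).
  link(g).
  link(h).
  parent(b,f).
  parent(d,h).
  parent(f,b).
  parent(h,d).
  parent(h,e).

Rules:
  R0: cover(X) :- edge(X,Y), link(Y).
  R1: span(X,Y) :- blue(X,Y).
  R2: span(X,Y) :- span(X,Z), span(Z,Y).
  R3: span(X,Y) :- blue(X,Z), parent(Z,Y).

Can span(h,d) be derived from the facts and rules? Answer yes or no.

round 1: derive span(a,e) via R1 from blue(a,e)
round 1: derive span(b,a) via R1 from blue(b,a)
round 1: derive span(d,g) via R1 from blue(d,g)
round 1: derive span(e,g) via R1 from blue(e,g)
round 1: derive span(f,b) via R1 from blue(f,b)
round 1: derive span(f,d) via R1 from blue(f,d)
round 1: derive span(h,f) via R1 from blue(h,f)
round 1: derive span(f,f) via R3 from blue(f,b), parent(b,f)
round 1: derive span(f,h) via R3 from blue(f,d), parent(d,h)
round 1: derive span(h,b) via R3 from blue(h,f), parent(f,b)
round 2: derive span(a,g) via R2 from span(a,e), span(e,g)
round 2: derive span(b,e) via R2 from span(b,a), span(a,e)
round 2: derive span(f,a) via R2 from span(f,b), span(b,a)
round 2: derive span(f,g) via R2 from span(f,d), span(d,g)
round 2: derive span(h,a) via R2 from span(h,b), span(b,a)
round 2: derive span(h,d) via R2 from span(h,f), span(f,d)
round 2: derive span(h,h) via R2 from span(h,f), span(f,h)
round 3: derive span(b,g) via R2 from span(b,a), span(a,g)
round 3: derive span(f,e) via R2 from span(f,a), span(a,e)
round 3: derive span(h,e) via R2 from span(h,a), span(a,e)
round 3: derive span(h,g) via R2 from span(h,a), span(a,g)

yes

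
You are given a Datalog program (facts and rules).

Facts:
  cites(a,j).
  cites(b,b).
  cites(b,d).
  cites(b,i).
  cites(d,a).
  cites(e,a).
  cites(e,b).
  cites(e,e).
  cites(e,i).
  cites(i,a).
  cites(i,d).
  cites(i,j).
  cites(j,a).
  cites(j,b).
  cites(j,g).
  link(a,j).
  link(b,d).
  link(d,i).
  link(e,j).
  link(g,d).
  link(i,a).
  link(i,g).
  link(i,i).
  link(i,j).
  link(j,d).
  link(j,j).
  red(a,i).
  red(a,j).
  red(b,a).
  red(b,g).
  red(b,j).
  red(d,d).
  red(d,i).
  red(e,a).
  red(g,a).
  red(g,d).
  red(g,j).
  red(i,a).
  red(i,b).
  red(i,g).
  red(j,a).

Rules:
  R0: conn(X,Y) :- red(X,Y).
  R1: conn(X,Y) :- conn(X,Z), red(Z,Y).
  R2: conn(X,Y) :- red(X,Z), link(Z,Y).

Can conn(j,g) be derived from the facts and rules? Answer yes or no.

round 1: derive conn(a,i) via R0 from red(a,i)
round 1: derive conn(a,j) via R0 from red(a,j)
round 1: derive conn(b,a) via R0 from red(b,a)
round 1: derive conn(b,g) via R0 from red(b,g)
round 1: derive conn(b,j) via R0 from red(b,j)
round 1: derive conn(d,d) via R0 from red(d,d)
round 1: derive conn(d,i) via R0 from red(d,i)
round 1: derive conn(e,a) via R0 from red(e,a)
round 1: derive conn(g,a) via R0 from red(g,a)
round 1: derive conn(g,d) via R0 from red(g,d)
round 1: derive conn(g,j) via R0 from red(g,j)
round 1: derive conn(i,a) via R0 from red(i,a)
round 1: derive conn(i,b) via R0 from red(i,b)
round 1: derive conn(i,g) via R0 from red(i,g)
round 1: derive conn(j,a) via R0 from red(j,a)
round 1: derive conn(a,a) via R2 from red(a,i), link(i,a)
round 1: derive conn(a,d) via R2 from red(a,j), link(j,d)
round 1: derive conn(a,g) via R2 from red(a,i), link(i,g)
round 1: derive conn(b,d) via R2 from red(b,g), link(g,d)
round 1: derive conn(d,a) via R2 from red(d,i), link(i,a)
round 1: derive conn(d,g) via R2 from red(d,i), link(i,g)
round 1: derive conn(d,j) via R2 from red(d,i), link(i,j)
round 1: derive conn(e,j) via R2 from red(e,a), link(a,j)
round 1: derive conn(g,i) via R2 from red(g,d), link(d,i)
round 1: derive conn(i,d) via R2 from red(i,b), link(b,d)
round 1: derive conn(i,j) via R2 from red(i,a), link(a,j)
round 1: derive conn(j,j) via R2 from red(j,a), link(a,j)
round 2: derive conn(a,b) via R1 from conn(a,i), red(i,b)
round 2: derive conn(b,i) via R1 from conn(b,a), red(a,i)
round 2: derive conn(d,b) via R1 from conn(d,i), red(i,b)
round 2: derive conn(e,i) via R1 from conn(e,a), red(a,i)
round 2: derive conn(g,b) via R1 from conn(g,i), red(i,b)
round 2: derive conn(g,g) via R1 from conn(g,i), red(i,g)
round 2: derive conn(i,i) via R1 from conn(i,a), red(a,i)
round 2: derive conn(j,i) via R1 from conn(j,a), red(a,i)
round 3: derive conn(b,b) via R1 from conn(b,i), red(i,b)
round 3: derive conn(e,b) via R1 from conn(e,i), red(i,b)
round 3: derive conn(e,g) via R1 from conn(e,i), red(i,g)
round 3: derive conn(j,b) via R1 from conn(j,i), red(i,b)
round 3: derive conn(j,g) via R1 from conn(j,i), red(i,g)
round 4: derive conn(e,d) via R1 from conn(e,g), red(g,d)
round 4: derive conn(j,d) via R1 from conn(j,g), red(g,d)

yes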